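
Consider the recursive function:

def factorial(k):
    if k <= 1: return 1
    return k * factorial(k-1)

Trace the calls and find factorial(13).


factorial(13)
= 13 * factorial(12)
= 13 * 12 * factorial(11)
= 13 * 12 * 11 * factorial(10)
= 13 * 12 * 11 * 10 * factorial(9)
= 13 * 12 * 11 * 10 * 9 * factorial(8)
= 13 * 12 * 11 * 10 * 9 * 8 * factorial(7)
= 13 * 12 * 11 * 10 * 9 * 8 * 7 * factorial(6)
= 13 * 12 * 11 * 10 * 9 * 8 * 7 * 6 * factorial(5)
= 13 * 12 * 11 * 10 * 9 * 8 * 7 * 6 * 5 * factorial(4)
= 13 * 12 * 11 * 10 * 9 * 8 * 7 * 6 * 5 * 4 * factorial(3)
= 13 * 12 * 11 * 10 * 9 * 8 * 7 * 6 * 5 * 4 * 3 * factorial(2)
= 13 * 12 * 11 * 10 * 9 * 8 * 7 * 6 * 5 * 4 * 3 * 2 * factorial(1)
= 13 * 12 * 11 * 10 * 9 * 8 * 7 * 6 * 5 * 4 * 3 * 2 * 1
= 6227020800

6227020800


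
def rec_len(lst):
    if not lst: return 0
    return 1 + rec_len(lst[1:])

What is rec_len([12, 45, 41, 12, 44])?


rec_len([12, 45, 41, 12, 44]) = 1 + rec_len([45, 41, 12, 44])
rec_len([45, 41, 12, 44]) = 1 + rec_len([41, 12, 44])
rec_len([41, 12, 44]) = 1 + rec_len([12, 44])
rec_len([12, 44]) = 1 + rec_len([44])
rec_len([44]) = 1 + rec_len([])
rec_len([]) = 0  (base case)
Unwinding: 1 + 1 + 1 + 1 + 1 + 0 = 5

5


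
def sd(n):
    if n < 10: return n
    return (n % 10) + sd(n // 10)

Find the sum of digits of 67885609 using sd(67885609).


sd(67885609) = 9 + sd(6788560)
sd(6788560) = 0 + sd(678856)
sd(678856) = 6 + sd(67885)
sd(67885) = 5 + sd(6788)
sd(6788) = 8 + sd(678)
sd(678) = 8 + sd(67)
sd(67) = 7 + sd(6)
sd(6) = 6  (base case)
Total: 9 + 0 + 6 + 5 + 8 + 8 + 7 + 6 = 49

49


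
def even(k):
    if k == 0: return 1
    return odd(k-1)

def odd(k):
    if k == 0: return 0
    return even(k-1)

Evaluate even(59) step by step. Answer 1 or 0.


even(59) = odd(58)
odd(58) = even(57)
even(57) = odd(56)
odd(56) = even(55)
even(55) = odd(54)
odd(54) = even(53)
even(53) = odd(52)
odd(52) = even(51)
even(51) = odd(50)
odd(50) = even(49)
even(49) = odd(48)
odd(48) = even(47)
even(47) = odd(46)
odd(46) = even(45)
even(45) = odd(44)
odd(44) = even(43)
even(43) = odd(42)
odd(42) = even(41)
even(41) = odd(40)
odd(40) = even(39)
even(39) = odd(38)
odd(38) = even(37)
even(37) = odd(36)
odd(36) = even(35)
even(35) = odd(34)
odd(34) = even(33)
even(33) = odd(32)
odd(32) = even(31)
even(31) = odd(30)
odd(30) = even(29)
even(29) = odd(28)
odd(28) = even(27)
even(27) = odd(26)
odd(26) = even(25)
even(25) = odd(24)
odd(24) = even(23)
even(23) = odd(22)
odd(22) = even(21)
even(21) = odd(20)
odd(20) = even(19)
even(19) = odd(18)
odd(18) = even(17)
even(17) = odd(16)
odd(16) = even(15)
even(15) = odd(14)
odd(14) = even(13)
even(13) = odd(12)
odd(12) = even(11)
even(11) = odd(10)
odd(10) = even(9)
even(9) = odd(8)
odd(8) = even(7)
even(7) = odd(6)
odd(6) = even(5)
even(5) = odd(4)
odd(4) = even(3)
even(3) = odd(2)
odd(2) = even(1)
even(1) = odd(0)
odd(0) = 0  (base case)
Result: 0

0


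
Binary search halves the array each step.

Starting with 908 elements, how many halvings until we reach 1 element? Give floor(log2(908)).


908 / 2 = 454
454 / 2 = 227
227 / 2 = 113
113 / 2 = 56
56 / 2 = 28
28 / 2 = 14
14 / 2 = 7
7 / 2 = 3
3 / 2 = 1
Reached 1 after 9 halvings

9


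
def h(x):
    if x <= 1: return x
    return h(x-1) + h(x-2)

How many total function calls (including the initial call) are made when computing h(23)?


Let C(n) = total calls for h(n)
C(0) = 1, C(1) = 1
C(2) = 1 + C(1) + C(0) = 1 + 1 + 1 = 3
C(3) = 1 + C(2) + C(1) = 1 + 3 + 1 = 5
C(4) = 1 + C(3) + C(2) = 1 + 5 + 3 = 9
C(5) = 1 + C(4) + C(3) = 1 + 9 + 5 = 15
C(6) = 1 + C(5) + C(4) = 1 + 15 + 9 = 25
C(7) = 1 + C(6) + C(5) = 1 + 25 + 15 = 41
C(8) = 1 + C(7) + C(6) = 1 + 41 + 25 = 67
C(9) = 1 + C(8) + C(7) = 1 + 67 + 41 = 109
C(10) = 1 + C(9) + C(8) = 1 + 109 + 67 = 177
C(11) = 1 + C(10) + C(9) = 1 + 177 + 109 = 287
C(12) = 1 + C(11) + C(10) = 1 + 287 + 177 = 465
C(13) = 1 + C(12) + C(11) = 1 + 465 + 287 = 753
C(14) = 1 + C(13) + C(12) = 1 + 753 + 465 = 1219
C(15) = 1 + C(14) + C(13) = 1 + 1219 + 753 = 1973
C(16) = 1 + C(15) + C(14) = 1 + 1973 + 1219 = 3193
C(17) = 1 + C(16) + C(15) = 1 + 3193 + 1973 = 5167
C(18) = 1 + C(17) + C(16) = 1 + 5167 + 3193 = 8361
C(19) = 1 + C(18) + C(17) = 1 + 8361 + 5167 = 13529
C(20) = 1 + C(19) + C(18) = 1 + 13529 + 8361 = 21891
C(21) = 1 + C(20) + C(19) = 1 + 21891 + 13529 = 35421
C(22) = 1 + C(21) + C(20) = 1 + 35421 + 21891 = 57313
C(23) = 1 + C(22) + C(21) = 1 + 57313 + 35421 = 92735

92735


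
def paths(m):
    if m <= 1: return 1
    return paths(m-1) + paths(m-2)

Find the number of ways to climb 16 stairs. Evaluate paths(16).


Building up from base cases:
paths(0) = 1
paths(1) = 1
paths(2) = paths(1) + paths(0) = 1 + 1 = 2
paths(3) = paths(2) + paths(1) = 2 + 1 = 3
paths(4) = paths(3) + paths(2) = 3 + 2 = 5
paths(5) = paths(4) + paths(3) = 5 + 3 = 8
paths(6) = paths(5) + paths(4) = 8 + 5 = 13
paths(7) = paths(6) + paths(5) = 13 + 8 = 21
paths(8) = paths(7) + paths(6) = 21 + 13 = 34
paths(9) = paths(8) + paths(7) = 34 + 21 = 55
paths(10) = paths(9) + paths(8) = 55 + 34 = 89
paths(11) = paths(10) + paths(9) = 89 + 55 = 144
paths(12) = paths(11) + paths(10) = 144 + 89 = 233
paths(13) = paths(12) + paths(11) = 233 + 144 = 377
paths(14) = paths(13) + paths(12) = 377 + 233 = 610
paths(15) = paths(14) + paths(13) = 610 + 377 = 987
paths(16) = paths(15) + paths(14) = 987 + 610 = 1597

1597


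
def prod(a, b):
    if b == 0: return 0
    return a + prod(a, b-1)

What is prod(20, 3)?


prod(20, 3) = 20 + prod(20, 2)
prod(20, 2) = 20 + prod(20, 1)
prod(20, 1) = 20 + prod(20, 0)
prod(20, 0) = 0  (base case)
Total: 20 + 20 + 20 + 0 = 60

60


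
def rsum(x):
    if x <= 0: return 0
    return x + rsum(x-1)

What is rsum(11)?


rsum(11)
= 11 + 10 + 9 + 8 + 7 + 6 + 5 + 4 + 3 + 2 + 1 + rsum(0)
= 11 + 10 + 9 + 8 + 7 + 6 + 5 + 4 + 3 + 2 + 1 + 0
= 66

66


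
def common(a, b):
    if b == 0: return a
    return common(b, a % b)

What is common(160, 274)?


common(160, 274) = common(274, 160)
common(274, 160) = common(160, 114)
common(160, 114) = common(114, 46)
common(114, 46) = common(46, 22)
common(46, 22) = common(22, 2)
common(22, 2) = common(2, 0)
common(2, 0) = 2  (base case)

2


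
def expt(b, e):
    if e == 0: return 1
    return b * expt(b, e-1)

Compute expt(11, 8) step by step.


expt(11, 8)
= 11 * expt(11, 7)
= 11 * 11 * expt(11, 6)
= 11 * 11 * 11 * expt(11, 5)
= 11 * 11 * 11 * 11 * expt(11, 4)
= 11 * 11 * 11 * 11 * 11 * expt(11, 3)
= 11 * 11 * 11 * 11 * 11 * 11 * expt(11, 2)
= 11 * 11 * 11 * 11 * 11 * 11 * 11 * expt(11, 1)
= 11 * 11 * 11 * 11 * 11 * 11 * 11 * 11 * expt(11, 0)
= 11 * 11 * 11 * 11 * 11 * 11 * 11 * 11 * 1
= 214358881

214358881


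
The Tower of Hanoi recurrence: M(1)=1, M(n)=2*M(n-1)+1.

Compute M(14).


M(14) = 2 * M(13) + 1
M(13) = 2 * M(12) + 1
M(12) = 2 * M(11) + 1
M(11) = 2 * M(10) + 1
M(10) = 2 * M(9) + 1
M(9) = 2 * M(8) + 1
M(8) = 2 * M(7) + 1
M(7) = 2 * M(6) + 1
M(6) = 2 * M(5) + 1
M(5) = 2 * M(4) + 1
M(4) = 2 * M(3) + 1
M(3) = 2 * M(2) + 1
M(2) = 2 * M(1) + 1
M(1) = 1  (base case)
M(2) = 2 * 1 + 1 = 3
M(3) = 2 * 3 + 1 = 7
M(4) = 2 * 7 + 1 = 15
M(5) = 2 * 15 + 1 = 31
M(6) = 2 * 31 + 1 = 63
M(7) = 2 * 63 + 1 = 127
M(8) = 2 * 127 + 1 = 255
M(9) = 2 * 255 + 1 = 511
M(10) = 2 * 511 + 1 = 1023
M(11) = 2 * 1023 + 1 = 2047
M(12) = 2 * 2047 + 1 = 4095
M(13) = 2 * 4095 + 1 = 8191
M(14) = 2 * 8191 + 1 = 16383

16383


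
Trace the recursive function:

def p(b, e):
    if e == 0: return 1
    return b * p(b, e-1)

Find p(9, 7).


p(9, 7)
= 9 * p(9, 6)
= 9 * 9 * p(9, 5)
= 9 * 9 * 9 * p(9, 4)
= 9 * 9 * 9 * 9 * p(9, 3)
= 9 * 9 * 9 * 9 * 9 * p(9, 2)
= 9 * 9 * 9 * 9 * 9 * 9 * p(9, 1)
= 9 * 9 * 9 * 9 * 9 * 9 * 9 * p(9, 0)
= 9 * 9 * 9 * 9 * 9 * 9 * 9 * 1
= 4782969

4782969


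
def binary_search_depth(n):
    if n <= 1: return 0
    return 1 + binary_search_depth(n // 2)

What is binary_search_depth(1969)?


1969 / 2 = 984
984 / 2 = 492
492 / 2 = 246
246 / 2 = 123
123 / 2 = 61
61 / 2 = 30
30 / 2 = 15
15 / 2 = 7
7 / 2 = 3
3 / 2 = 1
Reached 1 after 10 halvings

10


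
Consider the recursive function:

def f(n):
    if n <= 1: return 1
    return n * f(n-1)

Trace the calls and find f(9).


f(9)
= 9 * f(8)
= 9 * 8 * f(7)
= 9 * 8 * 7 * f(6)
= 9 * 8 * 7 * 6 * f(5)
= 9 * 8 * 7 * 6 * 5 * f(4)
= 9 * 8 * 7 * 6 * 5 * 4 * f(3)
= 9 * 8 * 7 * 6 * 5 * 4 * 3 * f(2)
= 9 * 8 * 7 * 6 * 5 * 4 * 3 * 2 * f(1)
= 9 * 8 * 7 * 6 * 5 * 4 * 3 * 2 * 1
= 362880

362880


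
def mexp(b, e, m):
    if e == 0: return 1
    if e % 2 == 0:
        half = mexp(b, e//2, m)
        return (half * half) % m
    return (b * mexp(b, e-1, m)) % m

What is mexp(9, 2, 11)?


mexp(9, 2, 11): e is even, compute mexp(9, 1, 11)
  mexp(9, 1, 11): e is odd, compute mexp(9, 0, 11)
    mexp(9, 0, 11) = 1
  (9 * 1) % 11 = 9
half=9, (9*9) % 11 = 4

4


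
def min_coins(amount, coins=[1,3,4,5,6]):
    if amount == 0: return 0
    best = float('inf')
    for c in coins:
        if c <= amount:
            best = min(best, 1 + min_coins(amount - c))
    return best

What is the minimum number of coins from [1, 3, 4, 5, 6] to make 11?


Building up with DP:
min_coins(0) = 0
min_coins(1) = min(1+min_coins(0)=1+0=1) = 1
min_coins(2) = min(1+min_coins(1)=1+1=2) = 2
min_coins(3) = min(1+min_coins(2)=1+2=3, 1+min_coins(0)=1+0=1) = 1
min_coins(4) = min(1+min_coins(3)=1+1=2, 1+min_coins(1)=1+1=2, 1+min_coins(0)=1+0=1) = 1
min_coins(5) = min(1+min_coins(4)=1+1=2, 1+min_coins(2)=1+2=3, 1+min_coins(1)=1+1=2, 1+min_coins(0)=1+0=1) = 1
min_coins(6) = min(1+min_coins(5)=1+1=2, 1+min_coins(3)=1+1=2, 1+min_coins(2)=1+2=3, 1+min_coins(1)=1+1=2, 1+min_coins(0)=1+0=1) = 1
min_coins(7) = min(1+min_coins(6)=1+1=2, 1+min_coins(4)=1+1=2, 1+min_coins(3)=1+1=2, 1+min_coins(2)=1+2=3, 1+min_coins(1)=1+1=2) = 2
min_coins(8) = min(1+min_coins(7)=1+2=3, 1+min_coins(5)=1+1=2, 1+min_coins(4)=1+1=2, 1+min_coins(3)=1+1=2, 1+min_coins(2)=1+2=3) = 2
min_coins(9) = min(1+min_coins(8)=1+2=3, 1+min_coins(6)=1+1=2, 1+min_coins(5)=1+1=2, 1+min_coins(4)=1+1=2, 1+min_coins(3)=1+1=2) = 2
min_coins(10) = min(1+min_coins(9)=1+2=3, 1+min_coins(7)=1+2=3, 1+min_coins(6)=1+1=2, 1+min_coins(5)=1+1=2, 1+min_coins(4)=1+1=2) = 2
min_coins(11) = min(1+min_coins(10)=1+2=3, 1+min_coins(8)=1+2=3, 1+min_coins(7)=1+2=3, 1+min_coins(6)=1+1=2, 1+min_coins(5)=1+1=2) = 2

2


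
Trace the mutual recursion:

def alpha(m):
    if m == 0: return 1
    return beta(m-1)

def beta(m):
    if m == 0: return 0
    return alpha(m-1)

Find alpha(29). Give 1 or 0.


alpha(29) = beta(28)
beta(28) = alpha(27)
alpha(27) = beta(26)
beta(26) = alpha(25)
alpha(25) = beta(24)
beta(24) = alpha(23)
alpha(23) = beta(22)
beta(22) = alpha(21)
alpha(21) = beta(20)
beta(20) = alpha(19)
alpha(19) = beta(18)
beta(18) = alpha(17)
alpha(17) = beta(16)
beta(16) = alpha(15)
alpha(15) = beta(14)
beta(14) = alpha(13)
alpha(13) = beta(12)
beta(12) = alpha(11)
alpha(11) = beta(10)
beta(10) = alpha(9)
alpha(9) = beta(8)
beta(8) = alpha(7)
alpha(7) = beta(6)
beta(6) = alpha(5)
alpha(5) = beta(4)
beta(4) = alpha(3)
alpha(3) = beta(2)
beta(2) = alpha(1)
alpha(1) = beta(0)
beta(0) = 0  (base case)
Result: 0

0


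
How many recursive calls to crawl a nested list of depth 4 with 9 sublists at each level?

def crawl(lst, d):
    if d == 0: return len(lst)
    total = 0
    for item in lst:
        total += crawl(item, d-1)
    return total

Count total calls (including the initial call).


At depth 0 (root): 1 call
At depth 1: each of 1 parents calls crawl on 9 children = 9 calls
At depth 2: each of 9 parents calls crawl on 9 children = 81 calls
At depth 3: each of 81 parents calls crawl on 9 children = 729 calls
At depth 4: each of 729 parents calls crawl on 9 children = 6561 calls
Total: 1 + 9 + 81 + 729 + 6561 = 7381

7381


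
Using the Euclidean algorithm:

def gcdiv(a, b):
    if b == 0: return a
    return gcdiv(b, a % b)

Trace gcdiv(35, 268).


gcdiv(35, 268) = gcdiv(268, 35)
gcdiv(268, 35) = gcdiv(35, 23)
gcdiv(35, 23) = gcdiv(23, 12)
gcdiv(23, 12) = gcdiv(12, 11)
gcdiv(12, 11) = gcdiv(11, 1)
gcdiv(11, 1) = gcdiv(1, 0)
gcdiv(1, 0) = 1  (base case)

1


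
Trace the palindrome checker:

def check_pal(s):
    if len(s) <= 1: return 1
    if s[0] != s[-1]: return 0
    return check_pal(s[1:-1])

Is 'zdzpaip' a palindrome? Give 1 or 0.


check_pal('zdzpaip'): s[0]='z' != s[-1]='p' -> return 0
Result: 0 (not a palindrome)

0


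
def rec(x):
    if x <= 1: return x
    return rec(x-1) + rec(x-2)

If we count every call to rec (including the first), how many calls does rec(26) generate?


Let C(n) = total calls for rec(n)
C(0) = 1, C(1) = 1
C(2) = 1 + C(1) + C(0) = 1 + 1 + 1 = 3
C(3) = 1 + C(2) + C(1) = 1 + 3 + 1 = 5
C(4) = 1 + C(3) + C(2) = 1 + 5 + 3 = 9
C(5) = 1 + C(4) + C(3) = 1 + 9 + 5 = 15
C(6) = 1 + C(5) + C(4) = 1 + 15 + 9 = 25
C(7) = 1 + C(6) + C(5) = 1 + 25 + 15 = 41
C(8) = 1 + C(7) + C(6) = 1 + 41 + 25 = 67
C(9) = 1 + C(8) + C(7) = 1 + 67 + 41 = 109
C(10) = 1 + C(9) + C(8) = 1 + 109 + 67 = 177
C(11) = 1 + C(10) + C(9) = 1 + 177 + 109 = 287
C(12) = 1 + C(11) + C(10) = 1 + 287 + 177 = 465
C(13) = 1 + C(12) + C(11) = 1 + 465 + 287 = 753
C(14) = 1 + C(13) + C(12) = 1 + 753 + 465 = 1219
C(15) = 1 + C(14) + C(13) = 1 + 1219 + 753 = 1973
C(16) = 1 + C(15) + C(14) = 1 + 1973 + 1219 = 3193
C(17) = 1 + C(16) + C(15) = 1 + 3193 + 1973 = 5167
C(18) = 1 + C(17) + C(16) = 1 + 5167 + 3193 = 8361
C(19) = 1 + C(18) + C(17) = 1 + 8361 + 5167 = 13529
C(20) = 1 + C(19) + C(18) = 1 + 13529 + 8361 = 21891
C(21) = 1 + C(20) + C(19) = 1 + 21891 + 13529 = 35421
C(22) = 1 + C(21) + C(20) = 1 + 35421 + 21891 = 57313
C(23) = 1 + C(22) + C(21) = 1 + 57313 + 35421 = 92735
C(24) = 1 + C(23) + C(22) = 1 + 92735 + 57313 = 150049
C(25) = 1 + C(24) + C(23) = 1 + 150049 + 92735 = 242785
C(26) = 1 + C(25) + C(24) = 1 + 242785 + 150049 = 392835

392835


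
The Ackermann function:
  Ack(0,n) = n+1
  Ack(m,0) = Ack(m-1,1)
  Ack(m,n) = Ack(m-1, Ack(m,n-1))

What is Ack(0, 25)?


Ack(0, 25) = 26
Result: Ack(0, 25) = 26

26


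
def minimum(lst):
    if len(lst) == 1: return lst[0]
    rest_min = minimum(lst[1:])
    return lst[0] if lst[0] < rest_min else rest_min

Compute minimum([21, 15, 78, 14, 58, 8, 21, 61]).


minimum([21, 15, 78, 14, 58, 8, 21, 61]): compare 21 with minimum([15, 78, 14, 58, 8, 21, 61])
minimum([15, 78, 14, 58, 8, 21, 61]): compare 15 with minimum([78, 14, 58, 8, 21, 61])
minimum([78, 14, 58, 8, 21, 61]): compare 78 with minimum([14, 58, 8, 21, 61])
minimum([14, 58, 8, 21, 61]): compare 14 with minimum([58, 8, 21, 61])
minimum([58, 8, 21, 61]): compare 58 with minimum([8, 21, 61])
minimum([8, 21, 61]): compare 8 with minimum([21, 61])
minimum([21, 61]): compare 21 with minimum([61])
minimum([61]) = 61  (base case)
Compare 21 with 61 -> 21
Compare 8 with 21 -> 8
Compare 58 with 8 -> 8
Compare 14 with 8 -> 8
Compare 78 with 8 -> 8
Compare 15 with 8 -> 8
Compare 21 with 8 -> 8

8


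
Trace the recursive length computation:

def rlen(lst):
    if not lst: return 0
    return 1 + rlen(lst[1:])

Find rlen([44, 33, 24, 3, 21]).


rlen([44, 33, 24, 3, 21]) = 1 + rlen([33, 24, 3, 21])
rlen([33, 24, 3, 21]) = 1 + rlen([24, 3, 21])
rlen([24, 3, 21]) = 1 + rlen([3, 21])
rlen([3, 21]) = 1 + rlen([21])
rlen([21]) = 1 + rlen([])
rlen([]) = 0  (base case)
Unwinding: 1 + 1 + 1 + 1 + 1 + 0 = 5

5


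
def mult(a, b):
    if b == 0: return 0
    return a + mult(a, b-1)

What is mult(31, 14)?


mult(31, 14) = 31 + mult(31, 13)
mult(31, 13) = 31 + mult(31, 12)
mult(31, 12) = 31 + mult(31, 11)
mult(31, 11) = 31 + mult(31, 10)
mult(31, 10) = 31 + mult(31, 9)
mult(31, 9) = 31 + mult(31, 8)
mult(31, 8) = 31 + mult(31, 7)
mult(31, 7) = 31 + mult(31, 6)
mult(31, 6) = 31 + mult(31, 5)
mult(31, 5) = 31 + mult(31, 4)
mult(31, 4) = 31 + mult(31, 3)
mult(31, 3) = 31 + mult(31, 2)
mult(31, 2) = 31 + mult(31, 1)
mult(31, 1) = 31 + mult(31, 0)
mult(31, 0) = 0  (base case)
Total: 31 + 31 + 31 + 31 + 31 + 31 + 31 + 31 + 31 + 31 + 31 + 31 + 31 + 31 + 0 = 434

434


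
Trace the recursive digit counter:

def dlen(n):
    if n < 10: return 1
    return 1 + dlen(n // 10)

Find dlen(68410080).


dlen(68410080) = 1 + dlen(6841008)
dlen(6841008) = 1 + dlen(684100)
dlen(684100) = 1 + dlen(68410)
dlen(68410) = 1 + dlen(6841)
dlen(6841) = 1 + dlen(684)
dlen(684) = 1 + dlen(68)
dlen(68) = 1 + dlen(6)
dlen(6) = 1  (base case: 6 < 10)
Unwinding: 1 + 1 + 1 + 1 + 1 + 1 + 1 + 1 = 8

8


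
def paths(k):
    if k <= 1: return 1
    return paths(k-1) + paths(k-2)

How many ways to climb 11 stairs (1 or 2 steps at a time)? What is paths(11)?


Building up from base cases:
paths(0) = 1
paths(1) = 1
paths(2) = paths(1) + paths(0) = 1 + 1 = 2
paths(3) = paths(2) + paths(1) = 2 + 1 = 3
paths(4) = paths(3) + paths(2) = 3 + 2 = 5
paths(5) = paths(4) + paths(3) = 5 + 3 = 8
paths(6) = paths(5) + paths(4) = 8 + 5 = 13
paths(7) = paths(6) + paths(5) = 13 + 8 = 21
paths(8) = paths(7) + paths(6) = 21 + 13 = 34
paths(9) = paths(8) + paths(7) = 34 + 21 = 55
paths(10) = paths(9) + paths(8) = 55 + 34 = 89
paths(11) = paths(10) + paths(9) = 89 + 55 = 144

144


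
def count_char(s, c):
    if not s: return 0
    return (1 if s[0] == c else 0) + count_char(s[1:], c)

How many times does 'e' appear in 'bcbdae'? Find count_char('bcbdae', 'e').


s[0]='b' != 'e' -> 0
s[0]='c' != 'e' -> 0
s[0]='b' != 'e' -> 0
s[0]='d' != 'e' -> 0
s[0]='a' != 'e' -> 0
s[0]='e' == 'e' -> 1
Sum: 0 + 0 + 0 + 0 + 0 + 1 = 1

1


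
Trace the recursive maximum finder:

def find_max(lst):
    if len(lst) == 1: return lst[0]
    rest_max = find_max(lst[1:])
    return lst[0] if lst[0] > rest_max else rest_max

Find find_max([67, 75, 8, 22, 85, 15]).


find_max([67, 75, 8, 22, 85, 15]): compare 67 with find_max([75, 8, 22, 85, 15])
find_max([75, 8, 22, 85, 15]): compare 75 with find_max([8, 22, 85, 15])
find_max([8, 22, 85, 15]): compare 8 with find_max([22, 85, 15])
find_max([22, 85, 15]): compare 22 with find_max([85, 15])
find_max([85, 15]): compare 85 with find_max([15])
find_max([15]) = 15  (base case)
Compare 85 with 15 -> 85
Compare 22 with 85 -> 85
Compare 8 with 85 -> 85
Compare 75 with 85 -> 85
Compare 67 with 85 -> 85

85


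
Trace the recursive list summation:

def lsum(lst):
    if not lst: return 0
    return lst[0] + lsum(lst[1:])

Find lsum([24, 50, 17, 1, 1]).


lsum([24, 50, 17, 1, 1]) = 24 + lsum([50, 17, 1, 1])
lsum([50, 17, 1, 1]) = 50 + lsum([17, 1, 1])
lsum([17, 1, 1]) = 17 + lsum([1, 1])
lsum([1, 1]) = 1 + lsum([1])
lsum([1]) = 1 + lsum([])
lsum([]) = 0  (base case)
Total: 24 + 50 + 17 + 1 + 1 + 0 = 93

93


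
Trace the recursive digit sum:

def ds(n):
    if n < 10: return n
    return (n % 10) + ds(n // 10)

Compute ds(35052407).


ds(35052407) = 7 + ds(3505240)
ds(3505240) = 0 + ds(350524)
ds(350524) = 4 + ds(35052)
ds(35052) = 2 + ds(3505)
ds(3505) = 5 + ds(350)
ds(350) = 0 + ds(35)
ds(35) = 5 + ds(3)
ds(3) = 3  (base case)
Total: 7 + 0 + 4 + 2 + 5 + 0 + 5 + 3 = 26

26


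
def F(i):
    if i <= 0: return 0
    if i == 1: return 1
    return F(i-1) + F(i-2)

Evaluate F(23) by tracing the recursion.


Computing F(23) bottom-up:
F(0) = 0
F(1) = 1
F(2) = F(1) + F(0) = 1 + 0 = 1
F(3) = F(2) + F(1) = 1 + 1 = 2
F(4) = F(3) + F(2) = 2 + 1 = 3
F(5) = F(4) + F(3) = 3 + 2 = 5
F(6) = F(5) + F(4) = 5 + 3 = 8
F(7) = F(6) + F(5) = 8 + 5 = 13
F(8) = F(7) + F(6) = 13 + 8 = 21
F(9) = F(8) + F(7) = 21 + 13 = 34
F(10) = F(9) + F(8) = 34 + 21 = 55
F(11) = F(10) + F(9) = 55 + 34 = 89
F(12) = F(11) + F(10) = 89 + 55 = 144
F(13) = F(12) + F(11) = 144 + 89 = 233
F(14) = F(13) + F(12) = 233 + 144 = 377
F(15) = F(14) + F(13) = 377 + 233 = 610
F(16) = F(15) + F(14) = 610 + 377 = 987
F(17) = F(16) + F(15) = 987 + 610 = 1597
F(18) = F(17) + F(16) = 1597 + 987 = 2584
F(19) = F(18) + F(17) = 2584 + 1597 = 4181
F(20) = F(19) + F(18) = 4181 + 2584 = 6765
F(21) = F(20) + F(19) = 6765 + 4181 = 10946
F(22) = F(21) + F(20) = 10946 + 6765 = 17711
F(23) = F(22) + F(21) = 17711 + 10946 = 28657

28657


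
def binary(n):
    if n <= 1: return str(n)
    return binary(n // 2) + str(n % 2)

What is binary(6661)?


binary(6661) = binary(3330) + '1'
binary(3330) = binary(1665) + '0'
binary(1665) = binary(832) + '1'
binary(832) = binary(416) + '0'
binary(416) = binary(208) + '0'
binary(208) = binary(104) + '0'
binary(104) = binary(52) + '0'
binary(52) = binary(26) + '0'
binary(26) = binary(13) + '0'
binary(13) = binary(6) + '1'
binary(6) = binary(3) + '0'
binary(3) = binary(1) + '1'
binary(1) = '1'  (base case)
Concatenating: '1' + '1' + '0' + '1' + '0' + '0' + '0' + '0' + '0' + '0' + '1' + '0' + '1' = '1101000000101'

1101000000101


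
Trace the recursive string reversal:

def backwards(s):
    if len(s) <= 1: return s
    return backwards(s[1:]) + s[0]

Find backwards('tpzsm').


backwards('tpzsm') = backwards('pzsm') + 't'
backwards('pzsm') = backwards('zsm') + 'p'
backwards('zsm') = backwards('sm') + 'z'
backwards('sm') = backwards('m') + 's'
backwards('m') = 'm'  (base case)
Concatenating: 'm' + 's' + 'z' + 'p' + 't' = 'mszpt'

mszpt


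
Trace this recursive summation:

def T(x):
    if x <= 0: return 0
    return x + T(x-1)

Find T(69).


T(69)
= 69 + 68 + 67 + 66 + 65 + 64 + 63 + 62 + 61 + 60 + 59 + 58 + 57 + 56 + 55 + 54 + 53 + 52 + 51 + 50 + 49 + 48 + 47 + 46 + 45 + 44 + 43 + 42 + 41 + 40 + 39 + 38 + 37 + 36 + 35 + 34 + 33 + 32 + 31 + 30 + 29 + 28 + 27 + 26 + 25 + 24 + 23 + 22 + 21 + 20 + 19 + 18 + 17 + 16 + 15 + 14 + 13 + 12 + 11 + 10 + 9 + 8 + 7 + 6 + 5 + 4 + 3 + 2 + 1 + T(0)
= 69 + 68 + 67 + 66 + 65 + 64 + 63 + 62 + 61 + 60 + 59 + 58 + 57 + 56 + 55 + 54 + 53 + 52 + 51 + 50 + 49 + 48 + 47 + 46 + 45 + 44 + 43 + 42 + 41 + 40 + 39 + 38 + 37 + 36 + 35 + 34 + 33 + 32 + 31 + 30 + 29 + 28 + 27 + 26 + 25 + 24 + 23 + 22 + 21 + 20 + 19 + 18 + 17 + 16 + 15 + 14 + 13 + 12 + 11 + 10 + 9 + 8 + 7 + 6 + 5 + 4 + 3 + 2 + 1 + 0
= 2415

2415


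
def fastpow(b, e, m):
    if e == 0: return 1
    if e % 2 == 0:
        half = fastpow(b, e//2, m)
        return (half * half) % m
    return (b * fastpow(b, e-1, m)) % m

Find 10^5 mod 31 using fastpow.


fastpow(10, 5, 31): e is odd, compute fastpow(10, 4, 31)
  fastpow(10, 4, 31): e is even, compute fastpow(10, 2, 31)
    fastpow(10, 2, 31): e is even, compute fastpow(10, 1, 31)
      fastpow(10, 1, 31): e is odd, compute fastpow(10, 0, 31)
        fastpow(10, 0, 31) = 1
      (10 * 1) % 31 = 10
    half=10, (10*10) % 31 = 7
  half=7, (7*7) % 31 = 18
(10 * 18) % 31 = 25

25


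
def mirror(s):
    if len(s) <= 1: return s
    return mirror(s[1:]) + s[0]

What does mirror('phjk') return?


mirror('phjk') = mirror('hjk') + 'p'
mirror('hjk') = mirror('jk') + 'h'
mirror('jk') = mirror('k') + 'j'
mirror('k') = 'k'  (base case)
Concatenating: 'k' + 'j' + 'h' + 'p' = 'kjhp'

kjhp


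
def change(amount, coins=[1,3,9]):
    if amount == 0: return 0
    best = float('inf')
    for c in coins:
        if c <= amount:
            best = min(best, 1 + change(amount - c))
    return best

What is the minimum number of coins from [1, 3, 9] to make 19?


Building up with DP:
change(0) = 0
change(1) = min(1+change(0)=1+0=1) = 1
change(2) = min(1+change(1)=1+1=2) = 2
change(3) = min(1+change(2)=1+2=3, 1+change(0)=1+0=1) = 1
change(4) = min(1+change(3)=1+1=2, 1+change(1)=1+1=2) = 2
change(5) = min(1+change(4)=1+2=3, 1+change(2)=1+2=3) = 3
change(6) = min(1+change(5)=1+3=4, 1+change(3)=1+1=2) = 2
change(7) = min(1+change(6)=1+2=3, 1+change(4)=1+2=3) = 3
change(8) = min(1+change(7)=1+3=4, 1+change(5)=1+3=4) = 4
change(9) = min(1+change(8)=1+4=5, 1+change(6)=1+2=3, 1+change(0)=1+0=1) = 1
change(10) = min(1+change(9)=1+1=2, 1+change(7)=1+3=4, 1+change(1)=1+1=2) = 2
change(11) = min(1+change(10)=1+2=3, 1+change(8)=1+4=5, 1+change(2)=1+2=3) = 3
change(12) = min(1+change(11)=1+3=4, 1+change(9)=1+1=2, 1+change(3)=1+1=2) = 2
change(13) = min(1+change(12)=1+2=3, 1+change(10)=1+2=3, 1+change(4)=1+2=3) = 3
change(14) = min(1+change(13)=1+3=4, 1+change(11)=1+3=4, 1+change(5)=1+3=4) = 4
change(15) = min(1+change(14)=1+4=5, 1+change(12)=1+2=3, 1+change(6)=1+2=3) = 3
change(16) = min(1+change(15)=1+3=4, 1+change(13)=1+3=4, 1+change(7)=1+3=4) = 4
change(17) = min(1+change(16)=1+4=5, 1+change(14)=1+4=5, 1+change(8)=1+4=5) = 5
change(18) = min(1+change(17)=1+5=6, 1+change(15)=1+3=4, 1+change(9)=1+1=2) = 2
change(19) = min(1+change(18)=1+2=3, 1+change(16)=1+4=5, 1+change(10)=1+2=3) = 3

3


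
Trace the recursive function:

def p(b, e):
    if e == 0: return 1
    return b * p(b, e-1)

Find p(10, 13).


p(10, 13)
= 10 * p(10, 12)
= 10 * 10 * p(10, 11)
= 10 * 10 * 10 * p(10, 10)
= 10 * 10 * 10 * 10 * p(10, 9)
= 10 * 10 * 10 * 10 * 10 * p(10, 8)
= 10 * 10 * 10 * 10 * 10 * 10 * p(10, 7)
= 10 * 10 * 10 * 10 * 10 * 10 * 10 * p(10, 6)
= 10 * 10 * 10 * 10 * 10 * 10 * 10 * 10 * p(10, 5)
= 10 * 10 * 10 * 10 * 10 * 10 * 10 * 10 * 10 * p(10, 4)
= 10 * 10 * 10 * 10 * 10 * 10 * 10 * 10 * 10 * 10 * p(10, 3)
= 10 * 10 * 10 * 10 * 10 * 10 * 10 * 10 * 10 * 10 * 10 * p(10, 2)
= 10 * 10 * 10 * 10 * 10 * 10 * 10 * 10 * 10 * 10 * 10 * 10 * p(10, 1)
= 10 * 10 * 10 * 10 * 10 * 10 * 10 * 10 * 10 * 10 * 10 * 10 * 10 * p(10, 0)
= 10 * 10 * 10 * 10 * 10 * 10 * 10 * 10 * 10 * 10 * 10 * 10 * 10 * 1
= 10000000000000

10000000000000


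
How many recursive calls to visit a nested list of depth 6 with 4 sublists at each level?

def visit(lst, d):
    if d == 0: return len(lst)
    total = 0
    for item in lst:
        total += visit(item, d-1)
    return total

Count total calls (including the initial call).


At depth 0 (root): 1 call
At depth 1: each of 1 parents calls visit on 4 children = 4 calls
At depth 2: each of 4 parents calls visit on 4 children = 16 calls
At depth 3: each of 16 parents calls visit on 4 children = 64 calls
At depth 4: each of 64 parents calls visit on 4 children = 256 calls
At depth 5: each of 256 parents calls visit on 4 children = 1024 calls
At depth 6: each of 1024 parents calls visit on 4 children = 4096 calls
Total: 1 + 4 + 16 + 64 + 256 + 1024 + 4096 = 5461

5461


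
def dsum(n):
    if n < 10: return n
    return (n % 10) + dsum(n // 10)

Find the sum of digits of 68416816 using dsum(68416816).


dsum(68416816) = 6 + dsum(6841681)
dsum(6841681) = 1 + dsum(684168)
dsum(684168) = 8 + dsum(68416)
dsum(68416) = 6 + dsum(6841)
dsum(6841) = 1 + dsum(684)
dsum(684) = 4 + dsum(68)
dsum(68) = 8 + dsum(6)
dsum(6) = 6  (base case)
Total: 6 + 1 + 8 + 6 + 1 + 4 + 8 + 6 = 40

40


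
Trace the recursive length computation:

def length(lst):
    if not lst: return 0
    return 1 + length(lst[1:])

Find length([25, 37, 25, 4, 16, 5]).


length([25, 37, 25, 4, 16, 5]) = 1 + length([37, 25, 4, 16, 5])
length([37, 25, 4, 16, 5]) = 1 + length([25, 4, 16, 5])
length([25, 4, 16, 5]) = 1 + length([4, 16, 5])
length([4, 16, 5]) = 1 + length([16, 5])
length([16, 5]) = 1 + length([5])
length([5]) = 1 + length([])
length([]) = 0  (base case)
Unwinding: 1 + 1 + 1 + 1 + 1 + 1 + 0 = 6

6


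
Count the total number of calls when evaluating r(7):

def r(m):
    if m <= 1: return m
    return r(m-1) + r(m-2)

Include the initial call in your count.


Let C(n) = total calls for r(n)
C(0) = 1, C(1) = 1
C(2) = 1 + C(1) + C(0) = 1 + 1 + 1 = 3
C(3) = 1 + C(2) + C(1) = 1 + 3 + 1 = 5
C(4) = 1 + C(3) + C(2) = 1 + 5 + 3 = 9
C(5) = 1 + C(4) + C(3) = 1 + 9 + 5 = 15
C(6) = 1 + C(5) + C(4) = 1 + 15 + 9 = 25
C(7) = 1 + C(6) + C(5) = 1 + 25 + 15 = 41

41


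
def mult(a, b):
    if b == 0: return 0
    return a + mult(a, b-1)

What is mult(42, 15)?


mult(42, 15) = 42 + mult(42, 14)
mult(42, 14) = 42 + mult(42, 13)
mult(42, 13) = 42 + mult(42, 12)
mult(42, 12) = 42 + mult(42, 11)
mult(42, 11) = 42 + mult(42, 10)
mult(42, 10) = 42 + mult(42, 9)
mult(42, 9) = 42 + mult(42, 8)
mult(42, 8) = 42 + mult(42, 7)
mult(42, 7) = 42 + mult(42, 6)
mult(42, 6) = 42 + mult(42, 5)
mult(42, 5) = 42 + mult(42, 4)
mult(42, 4) = 42 + mult(42, 3)
mult(42, 3) = 42 + mult(42, 2)
mult(42, 2) = 42 + mult(42, 1)
mult(42, 1) = 42 + mult(42, 0)
mult(42, 0) = 0  (base case)
Total: 42 + 42 + 42 + 42 + 42 + 42 + 42 + 42 + 42 + 42 + 42 + 42 + 42 + 42 + 42 + 0 = 630

630


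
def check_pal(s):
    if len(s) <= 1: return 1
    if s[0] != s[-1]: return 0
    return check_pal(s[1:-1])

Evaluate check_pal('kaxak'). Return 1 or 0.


check_pal('kaxak'): s[0]='k' == s[-1]='k' -> check check_pal('axa')
check_pal('axa'): s[0]='a' == s[-1]='a' -> check check_pal('x')
check_pal('x'): len <= 1 -> return 1  (base case)
Result: 1 (palindrome)

1


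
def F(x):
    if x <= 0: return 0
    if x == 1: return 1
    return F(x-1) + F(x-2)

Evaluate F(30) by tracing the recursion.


Computing F(30) bottom-up:
F(0) = 0
F(1) = 1
F(2) = F(1) + F(0) = 1 + 0 = 1
F(3) = F(2) + F(1) = 1 + 1 = 2
F(4) = F(3) + F(2) = 2 + 1 = 3
F(5) = F(4) + F(3) = 3 + 2 = 5
F(6) = F(5) + F(4) = 5 + 3 = 8
F(7) = F(6) + F(5) = 8 + 5 = 13
F(8) = F(7) + F(6) = 13 + 8 = 21
F(9) = F(8) + F(7) = 21 + 13 = 34
F(10) = F(9) + F(8) = 34 + 21 = 55
F(11) = F(10) + F(9) = 55 + 34 = 89
F(12) = F(11) + F(10) = 89 + 55 = 144
F(13) = F(12) + F(11) = 144 + 89 = 233
F(14) = F(13) + F(12) = 233 + 144 = 377
F(15) = F(14) + F(13) = 377 + 233 = 610
F(16) = F(15) + F(14) = 610 + 377 = 987
F(17) = F(16) + F(15) = 987 + 610 = 1597
F(18) = F(17) + F(16) = 1597 + 987 = 2584
F(19) = F(18) + F(17) = 2584 + 1597 = 4181
F(20) = F(19) + F(18) = 4181 + 2584 = 6765
F(21) = F(20) + F(19) = 6765 + 4181 = 10946
F(22) = F(21) + F(20) = 10946 + 6765 = 17711
F(23) = F(22) + F(21) = 17711 + 10946 = 28657
F(24) = F(23) + F(22) = 28657 + 17711 = 46368
F(25) = F(24) + F(23) = 46368 + 28657 = 75025
F(26) = F(25) + F(24) = 75025 + 46368 = 121393
F(27) = F(26) + F(25) = 121393 + 75025 = 196418
F(28) = F(27) + F(26) = 196418 + 121393 = 317811
F(29) = F(28) + F(27) = 317811 + 196418 = 514229
F(30) = F(29) + F(28) = 514229 + 317811 = 832040

832040


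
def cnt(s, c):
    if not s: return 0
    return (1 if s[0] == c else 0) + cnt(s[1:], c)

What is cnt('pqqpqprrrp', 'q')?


s[0]='p' != 'q' -> 0
s[0]='q' == 'q' -> 1
s[0]='q' == 'q' -> 1
s[0]='p' != 'q' -> 0
s[0]='q' == 'q' -> 1
s[0]='p' != 'q' -> 0
s[0]='r' != 'q' -> 0
s[0]='r' != 'q' -> 0
s[0]='r' != 'q' -> 0
s[0]='p' != 'q' -> 0
Sum: 0 + 1 + 1 + 0 + 1 + 0 + 0 + 0 + 0 + 0 = 3

3


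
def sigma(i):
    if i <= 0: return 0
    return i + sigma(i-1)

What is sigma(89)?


sigma(89)
= 89 + 88 + 87 + 86 + 85 + 84 + 83 + 82 + 81 + 80 + 79 + 78 + 77 + 76 + 75 + 74 + 73 + 72 + 71 + 70 + 69 + 68 + 67 + 66 + 65 + 64 + 63 + 62 + 61 + 60 + 59 + 58 + 57 + 56 + 55 + 54 + 53 + 52 + 51 + 50 + 49 + 48 + 47 + 46 + 45 + 44 + 43 + 42 + 41 + 40 + 39 + 38 + 37 + 36 + 35 + 34 + 33 + 32 + 31 + 30 + 29 + 28 + 27 + 26 + 25 + 24 + 23 + 22 + 21 + 20 + 19 + 18 + 17 + 16 + 15 + 14 + 13 + 12 + 11 + 10 + 9 + 8 + 7 + 6 + 5 + 4 + 3 + 2 + 1 + sigma(0)
= 89 + 88 + 87 + 86 + 85 + 84 + 83 + 82 + 81 + 80 + 79 + 78 + 77 + 76 + 75 + 74 + 73 + 72 + 71 + 70 + 69 + 68 + 67 + 66 + 65 + 64 + 63 + 62 + 61 + 60 + 59 + 58 + 57 + 56 + 55 + 54 + 53 + 52 + 51 + 50 + 49 + 48 + 47 + 46 + 45 + 44 + 43 + 42 + 41 + 40 + 39 + 38 + 37 + 36 + 35 + 34 + 33 + 32 + 31 + 30 + 29 + 28 + 27 + 26 + 25 + 24 + 23 + 22 + 21 + 20 + 19 + 18 + 17 + 16 + 15 + 14 + 13 + 12 + 11 + 10 + 9 + 8 + 7 + 6 + 5 + 4 + 3 + 2 + 1 + 0
= 4005

4005


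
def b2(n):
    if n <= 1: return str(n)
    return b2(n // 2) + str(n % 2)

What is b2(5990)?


b2(5990) = b2(2995) + '0'
b2(2995) = b2(1497) + '1'
b2(1497) = b2(748) + '1'
b2(748) = b2(374) + '0'
b2(374) = b2(187) + '0'
b2(187) = b2(93) + '1'
b2(93) = b2(46) + '1'
b2(46) = b2(23) + '0'
b2(23) = b2(11) + '1'
b2(11) = b2(5) + '1'
b2(5) = b2(2) + '1'
b2(2) = b2(1) + '0'
b2(1) = '1'  (base case)
Concatenating: '1' + '0' + '1' + '1' + '1' + '0' + '1' + '1' + '0' + '0' + '1' + '1' + '0' = '1011101100110'

1011101100110


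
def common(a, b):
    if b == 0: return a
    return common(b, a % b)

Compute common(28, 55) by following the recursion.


common(28, 55) = common(55, 28)
common(55, 28) = common(28, 27)
common(28, 27) = common(27, 1)
common(27, 1) = common(1, 0)
common(1, 0) = 1  (base case)

1


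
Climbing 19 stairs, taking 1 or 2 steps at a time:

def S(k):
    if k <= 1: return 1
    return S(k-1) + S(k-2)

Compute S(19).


Building up from base cases:
S(0) = 1
S(1) = 1
S(2) = S(1) + S(0) = 1 + 1 = 2
S(3) = S(2) + S(1) = 2 + 1 = 3
S(4) = S(3) + S(2) = 3 + 2 = 5
S(5) = S(4) + S(3) = 5 + 3 = 8
S(6) = S(5) + S(4) = 8 + 5 = 13
S(7) = S(6) + S(5) = 13 + 8 = 21
S(8) = S(7) + S(6) = 21 + 13 = 34
S(9) = S(8) + S(7) = 34 + 21 = 55
S(10) = S(9) + S(8) = 55 + 34 = 89
S(11) = S(10) + S(9) = 89 + 55 = 144
S(12) = S(11) + S(10) = 144 + 89 = 233
S(13) = S(12) + S(11) = 233 + 144 = 377
S(14) = S(13) + S(12) = 377 + 233 = 610
S(15) = S(14) + S(13) = 610 + 377 = 987
S(16) = S(15) + S(14) = 987 + 610 = 1597
S(17) = S(16) + S(15) = 1597 + 987 = 2584
S(18) = S(17) + S(16) = 2584 + 1597 = 4181
S(19) = S(18) + S(17) = 4181 + 2584 = 6765

6765


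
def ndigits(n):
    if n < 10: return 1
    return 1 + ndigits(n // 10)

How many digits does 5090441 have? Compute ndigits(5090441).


ndigits(5090441) = 1 + ndigits(509044)
ndigits(509044) = 1 + ndigits(50904)
ndigits(50904) = 1 + ndigits(5090)
ndigits(5090) = 1 + ndigits(509)
ndigits(509) = 1 + ndigits(50)
ndigits(50) = 1 + ndigits(5)
ndigits(5) = 1  (base case: 5 < 10)
Unwinding: 1 + 1 + 1 + 1 + 1 + 1 + 1 = 7

7


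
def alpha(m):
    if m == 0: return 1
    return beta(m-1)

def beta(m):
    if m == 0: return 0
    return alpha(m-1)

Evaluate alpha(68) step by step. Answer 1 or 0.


alpha(68) = beta(67)
beta(67) = alpha(66)
alpha(66) = beta(65)
beta(65) = alpha(64)
alpha(64) = beta(63)
beta(63) = alpha(62)
alpha(62) = beta(61)
beta(61) = alpha(60)
alpha(60) = beta(59)
beta(59) = alpha(58)
alpha(58) = beta(57)
beta(57) = alpha(56)
alpha(56) = beta(55)
beta(55) = alpha(54)
alpha(54) = beta(53)
beta(53) = alpha(52)
alpha(52) = beta(51)
beta(51) = alpha(50)
alpha(50) = beta(49)
beta(49) = alpha(48)
alpha(48) = beta(47)
beta(47) = alpha(46)
alpha(46) = beta(45)
beta(45) = alpha(44)
alpha(44) = beta(43)
beta(43) = alpha(42)
alpha(42) = beta(41)
beta(41) = alpha(40)
alpha(40) = beta(39)
beta(39) = alpha(38)
alpha(38) = beta(37)
beta(37) = alpha(36)
alpha(36) = beta(35)
beta(35) = alpha(34)
alpha(34) = beta(33)
beta(33) = alpha(32)
alpha(32) = beta(31)
beta(31) = alpha(30)
alpha(30) = beta(29)
beta(29) = alpha(28)
alpha(28) = beta(27)
beta(27) = alpha(26)
alpha(26) = beta(25)
beta(25) = alpha(24)
alpha(24) = beta(23)
beta(23) = alpha(22)
alpha(22) = beta(21)
beta(21) = alpha(20)
alpha(20) = beta(19)
beta(19) = alpha(18)
alpha(18) = beta(17)
beta(17) = alpha(16)
alpha(16) = beta(15)
beta(15) = alpha(14)
alpha(14) = beta(13)
beta(13) = alpha(12)
alpha(12) = beta(11)
beta(11) = alpha(10)
alpha(10) = beta(9)
beta(9) = alpha(8)
alpha(8) = beta(7)
beta(7) = alpha(6)
alpha(6) = beta(5)
beta(5) = alpha(4)
alpha(4) = beta(3)
beta(3) = alpha(2)
alpha(2) = beta(1)
beta(1) = alpha(0)
alpha(0) = 1  (base case)
Result: 1

1


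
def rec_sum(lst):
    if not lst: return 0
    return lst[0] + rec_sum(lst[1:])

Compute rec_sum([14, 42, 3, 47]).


rec_sum([14, 42, 3, 47]) = 14 + rec_sum([42, 3, 47])
rec_sum([42, 3, 47]) = 42 + rec_sum([3, 47])
rec_sum([3, 47]) = 3 + rec_sum([47])
rec_sum([47]) = 47 + rec_sum([])
rec_sum([]) = 0  (base case)
Total: 14 + 42 + 3 + 47 + 0 = 106

106


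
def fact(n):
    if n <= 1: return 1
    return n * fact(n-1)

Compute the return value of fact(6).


fact(6)
= 6 * fact(5)
= 6 * 5 * fact(4)
= 6 * 5 * 4 * fact(3)
= 6 * 5 * 4 * 3 * fact(2)
= 6 * 5 * 4 * 3 * 2 * fact(1)
= 6 * 5 * 4 * 3 * 2 * 1
= 720

720


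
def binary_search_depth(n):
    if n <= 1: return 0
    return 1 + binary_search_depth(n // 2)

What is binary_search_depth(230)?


230 / 2 = 115
115 / 2 = 57
57 / 2 = 28
28 / 2 = 14
14 / 2 = 7
7 / 2 = 3
3 / 2 = 1
Reached 1 after 7 halvings

7


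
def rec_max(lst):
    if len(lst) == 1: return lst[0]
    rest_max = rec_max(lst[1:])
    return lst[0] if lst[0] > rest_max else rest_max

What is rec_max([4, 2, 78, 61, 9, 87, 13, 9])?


rec_max([4, 2, 78, 61, 9, 87, 13, 9]): compare 4 with rec_max([2, 78, 61, 9, 87, 13, 9])
rec_max([2, 78, 61, 9, 87, 13, 9]): compare 2 with rec_max([78, 61, 9, 87, 13, 9])
rec_max([78, 61, 9, 87, 13, 9]): compare 78 with rec_max([61, 9, 87, 13, 9])
rec_max([61, 9, 87, 13, 9]): compare 61 with rec_max([9, 87, 13, 9])
rec_max([9, 87, 13, 9]): compare 9 with rec_max([87, 13, 9])
rec_max([87, 13, 9]): compare 87 with rec_max([13, 9])
rec_max([13, 9]): compare 13 with rec_max([9])
rec_max([9]) = 9  (base case)
Compare 13 with 9 -> 13
Compare 87 with 13 -> 87
Compare 9 with 87 -> 87
Compare 61 with 87 -> 87
Compare 78 with 87 -> 87
Compare 2 with 87 -> 87
Compare 4 with 87 -> 87

87


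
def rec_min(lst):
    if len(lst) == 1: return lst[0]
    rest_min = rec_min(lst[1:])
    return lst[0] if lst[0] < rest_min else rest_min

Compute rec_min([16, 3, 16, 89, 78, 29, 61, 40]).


rec_min([16, 3, 16, 89, 78, 29, 61, 40]): compare 16 with rec_min([3, 16, 89, 78, 29, 61, 40])
rec_min([3, 16, 89, 78, 29, 61, 40]): compare 3 with rec_min([16, 89, 78, 29, 61, 40])
rec_min([16, 89, 78, 29, 61, 40]): compare 16 with rec_min([89, 78, 29, 61, 40])
rec_min([89, 78, 29, 61, 40]): compare 89 with rec_min([78, 29, 61, 40])
rec_min([78, 29, 61, 40]): compare 78 with rec_min([29, 61, 40])
rec_min([29, 61, 40]): compare 29 with rec_min([61, 40])
rec_min([61, 40]): compare 61 with rec_min([40])
rec_min([40]) = 40  (base case)
Compare 61 with 40 -> 40
Compare 29 with 40 -> 29
Compare 78 with 29 -> 29
Compare 89 with 29 -> 29
Compare 16 with 29 -> 16
Compare 3 with 16 -> 3
Compare 16 with 3 -> 3

3


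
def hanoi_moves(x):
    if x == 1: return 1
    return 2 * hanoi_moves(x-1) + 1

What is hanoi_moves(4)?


hanoi_moves(4) = 2 * hanoi_moves(3) + 1
hanoi_moves(3) = 2 * hanoi_moves(2) + 1
hanoi_moves(2) = 2 * hanoi_moves(1) + 1
hanoi_moves(1) = 1  (base case)
hanoi_moves(2) = 2 * 1 + 1 = 3
hanoi_moves(3) = 2 * 3 + 1 = 7
hanoi_moves(4) = 2 * 7 + 1 = 15

15


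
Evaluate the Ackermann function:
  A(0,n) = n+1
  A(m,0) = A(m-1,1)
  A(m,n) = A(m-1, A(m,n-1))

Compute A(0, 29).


A(0, 29) = 30
Result: A(0, 29) = 30

30


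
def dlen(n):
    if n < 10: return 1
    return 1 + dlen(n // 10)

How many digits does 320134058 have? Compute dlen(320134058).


dlen(320134058) = 1 + dlen(32013405)
dlen(32013405) = 1 + dlen(3201340)
dlen(3201340) = 1 + dlen(320134)
dlen(320134) = 1 + dlen(32013)
dlen(32013) = 1 + dlen(3201)
dlen(3201) = 1 + dlen(320)
dlen(320) = 1 + dlen(32)
dlen(32) = 1 + dlen(3)
dlen(3) = 1  (base case: 3 < 10)
Unwinding: 1 + 1 + 1 + 1 + 1 + 1 + 1 + 1 + 1 = 9

9


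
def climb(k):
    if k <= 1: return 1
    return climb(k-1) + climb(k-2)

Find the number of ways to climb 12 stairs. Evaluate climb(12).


Building up from base cases:
climb(0) = 1
climb(1) = 1
climb(2) = climb(1) + climb(0) = 1 + 1 = 2
climb(3) = climb(2) + climb(1) = 2 + 1 = 3
climb(4) = climb(3) + climb(2) = 3 + 2 = 5
climb(5) = climb(4) + climb(3) = 5 + 3 = 8
climb(6) = climb(5) + climb(4) = 8 + 5 = 13
climb(7) = climb(6) + climb(5) = 13 + 8 = 21
climb(8) = climb(7) + climb(6) = 21 + 13 = 34
climb(9) = climb(8) + climb(7) = 34 + 21 = 55
climb(10) = climb(9) + climb(8) = 55 + 34 = 89
climb(11) = climb(10) + climb(9) = 89 + 55 = 144
climb(12) = climb(11) + climb(10) = 144 + 89 = 233

233


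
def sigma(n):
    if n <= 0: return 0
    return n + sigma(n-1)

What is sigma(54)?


sigma(54)
= 54 + 53 + 52 + 51 + 50 + 49 + 48 + 47 + 46 + 45 + 44 + 43 + 42 + 41 + 40 + 39 + 38 + 37 + 36 + 35 + 34 + 33 + 32 + 31 + 30 + 29 + 28 + 27 + 26 + 25 + 24 + 23 + 22 + 21 + 20 + 19 + 18 + 17 + 16 + 15 + 14 + 13 + 12 + 11 + 10 + 9 + 8 + 7 + 6 + 5 + 4 + 3 + 2 + 1 + sigma(0)
= 54 + 53 + 52 + 51 + 50 + 49 + 48 + 47 + 46 + 45 + 44 + 43 + 42 + 41 + 40 + 39 + 38 + 37 + 36 + 35 + 34 + 33 + 32 + 31 + 30 + 29 + 28 + 27 + 26 + 25 + 24 + 23 + 22 + 21 + 20 + 19 + 18 + 17 + 16 + 15 + 14 + 13 + 12 + 11 + 10 + 9 + 8 + 7 + 6 + 5 + 4 + 3 + 2 + 1 + 0
= 1485

1485


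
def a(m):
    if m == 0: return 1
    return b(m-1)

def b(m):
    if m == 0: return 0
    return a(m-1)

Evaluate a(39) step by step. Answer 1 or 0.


a(39) = b(38)
b(38) = a(37)
a(37) = b(36)
b(36) = a(35)
a(35) = b(34)
b(34) = a(33)
a(33) = b(32)
b(32) = a(31)
a(31) = b(30)
b(30) = a(29)
a(29) = b(28)
b(28) = a(27)
a(27) = b(26)
b(26) = a(25)
a(25) = b(24)
b(24) = a(23)
a(23) = b(22)
b(22) = a(21)
a(21) = b(20)
b(20) = a(19)
a(19) = b(18)
b(18) = a(17)
a(17) = b(16)
b(16) = a(15)
a(15) = b(14)
b(14) = a(13)
a(13) = b(12)
b(12) = a(11)
a(11) = b(10)
b(10) = a(9)
a(9) = b(8)
b(8) = a(7)
a(7) = b(6)
b(6) = a(5)
a(5) = b(4)
b(4) = a(3)
a(3) = b(2)
b(2) = a(1)
a(1) = b(0)
b(0) = 0  (base case)
Result: 0

0
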